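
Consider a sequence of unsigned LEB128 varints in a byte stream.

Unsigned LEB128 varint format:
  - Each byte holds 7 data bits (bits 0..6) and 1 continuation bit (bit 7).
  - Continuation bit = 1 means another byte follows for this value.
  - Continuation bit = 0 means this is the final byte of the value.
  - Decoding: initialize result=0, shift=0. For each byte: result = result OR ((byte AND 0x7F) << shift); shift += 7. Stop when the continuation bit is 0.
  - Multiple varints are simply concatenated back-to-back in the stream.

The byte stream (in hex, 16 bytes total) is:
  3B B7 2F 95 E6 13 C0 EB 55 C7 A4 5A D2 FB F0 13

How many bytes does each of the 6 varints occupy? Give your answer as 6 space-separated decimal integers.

  byte[0]=0x3B cont=0 payload=0x3B=59: acc |= 59<<0 -> acc=59 shift=7 [end]
Varint 1: bytes[0:1] = 3B -> value 59 (1 byte(s))
  byte[1]=0xB7 cont=1 payload=0x37=55: acc |= 55<<0 -> acc=55 shift=7
  byte[2]=0x2F cont=0 payload=0x2F=47: acc |= 47<<7 -> acc=6071 shift=14 [end]
Varint 2: bytes[1:3] = B7 2F -> value 6071 (2 byte(s))
  byte[3]=0x95 cont=1 payload=0x15=21: acc |= 21<<0 -> acc=21 shift=7
  byte[4]=0xE6 cont=1 payload=0x66=102: acc |= 102<<7 -> acc=13077 shift=14
  byte[5]=0x13 cont=0 payload=0x13=19: acc |= 19<<14 -> acc=324373 shift=21 [end]
Varint 3: bytes[3:6] = 95 E6 13 -> value 324373 (3 byte(s))
  byte[6]=0xC0 cont=1 payload=0x40=64: acc |= 64<<0 -> acc=64 shift=7
  byte[7]=0xEB cont=1 payload=0x6B=107: acc |= 107<<7 -> acc=13760 shift=14
  byte[8]=0x55 cont=0 payload=0x55=85: acc |= 85<<14 -> acc=1406400 shift=21 [end]
Varint 4: bytes[6:9] = C0 EB 55 -> value 1406400 (3 byte(s))
  byte[9]=0xC7 cont=1 payload=0x47=71: acc |= 71<<0 -> acc=71 shift=7
  byte[10]=0xA4 cont=1 payload=0x24=36: acc |= 36<<7 -> acc=4679 shift=14
  byte[11]=0x5A cont=0 payload=0x5A=90: acc |= 90<<14 -> acc=1479239 shift=21 [end]
Varint 5: bytes[9:12] = C7 A4 5A -> value 1479239 (3 byte(s))
  byte[12]=0xD2 cont=1 payload=0x52=82: acc |= 82<<0 -> acc=82 shift=7
  byte[13]=0xFB cont=1 payload=0x7B=123: acc |= 123<<7 -> acc=15826 shift=14
  byte[14]=0xF0 cont=1 payload=0x70=112: acc |= 112<<14 -> acc=1850834 shift=21
  byte[15]=0x13 cont=0 payload=0x13=19: acc |= 19<<21 -> acc=41696722 shift=28 [end]
Varint 6: bytes[12:16] = D2 FB F0 13 -> value 41696722 (4 byte(s))

Answer: 1 2 3 3 3 4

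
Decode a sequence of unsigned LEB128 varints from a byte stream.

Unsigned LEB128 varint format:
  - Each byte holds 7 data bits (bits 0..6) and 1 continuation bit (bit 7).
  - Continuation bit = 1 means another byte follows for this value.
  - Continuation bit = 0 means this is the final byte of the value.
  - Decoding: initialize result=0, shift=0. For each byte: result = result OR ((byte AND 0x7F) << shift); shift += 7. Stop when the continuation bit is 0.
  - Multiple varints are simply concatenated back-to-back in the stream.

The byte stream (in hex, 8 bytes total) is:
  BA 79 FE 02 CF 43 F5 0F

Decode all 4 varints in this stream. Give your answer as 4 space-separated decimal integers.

  byte[0]=0xBA cont=1 payload=0x3A=58: acc |= 58<<0 -> acc=58 shift=7
  byte[1]=0x79 cont=0 payload=0x79=121: acc |= 121<<7 -> acc=15546 shift=14 [end]
Varint 1: bytes[0:2] = BA 79 -> value 15546 (2 byte(s))
  byte[2]=0xFE cont=1 payload=0x7E=126: acc |= 126<<0 -> acc=126 shift=7
  byte[3]=0x02 cont=0 payload=0x02=2: acc |= 2<<7 -> acc=382 shift=14 [end]
Varint 2: bytes[2:4] = FE 02 -> value 382 (2 byte(s))
  byte[4]=0xCF cont=1 payload=0x4F=79: acc |= 79<<0 -> acc=79 shift=7
  byte[5]=0x43 cont=0 payload=0x43=67: acc |= 67<<7 -> acc=8655 shift=14 [end]
Varint 3: bytes[4:6] = CF 43 -> value 8655 (2 byte(s))
  byte[6]=0xF5 cont=1 payload=0x75=117: acc |= 117<<0 -> acc=117 shift=7
  byte[7]=0x0F cont=0 payload=0x0F=15: acc |= 15<<7 -> acc=2037 shift=14 [end]
Varint 4: bytes[6:8] = F5 0F -> value 2037 (2 byte(s))

Answer: 15546 382 8655 2037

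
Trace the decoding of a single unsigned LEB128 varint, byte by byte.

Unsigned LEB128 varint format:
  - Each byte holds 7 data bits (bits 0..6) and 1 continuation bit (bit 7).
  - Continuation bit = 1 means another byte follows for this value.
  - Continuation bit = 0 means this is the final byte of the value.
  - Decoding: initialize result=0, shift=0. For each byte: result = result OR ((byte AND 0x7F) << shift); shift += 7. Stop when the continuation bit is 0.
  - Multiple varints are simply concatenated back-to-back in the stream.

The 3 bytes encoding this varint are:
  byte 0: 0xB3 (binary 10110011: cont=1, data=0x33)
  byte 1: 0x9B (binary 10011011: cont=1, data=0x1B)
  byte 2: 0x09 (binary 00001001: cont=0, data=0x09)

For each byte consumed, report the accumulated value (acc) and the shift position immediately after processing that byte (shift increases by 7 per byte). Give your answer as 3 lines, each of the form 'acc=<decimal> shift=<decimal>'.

Answer: acc=51 shift=7
acc=3507 shift=14
acc=150963 shift=21

Derivation:
byte 0=0xB3: payload=0x33=51, contrib = 51<<0 = 51; acc -> 51, shift -> 7
byte 1=0x9B: payload=0x1B=27, contrib = 27<<7 = 3456; acc -> 3507, shift -> 14
byte 2=0x09: payload=0x09=9, contrib = 9<<14 = 147456; acc -> 150963, shift -> 21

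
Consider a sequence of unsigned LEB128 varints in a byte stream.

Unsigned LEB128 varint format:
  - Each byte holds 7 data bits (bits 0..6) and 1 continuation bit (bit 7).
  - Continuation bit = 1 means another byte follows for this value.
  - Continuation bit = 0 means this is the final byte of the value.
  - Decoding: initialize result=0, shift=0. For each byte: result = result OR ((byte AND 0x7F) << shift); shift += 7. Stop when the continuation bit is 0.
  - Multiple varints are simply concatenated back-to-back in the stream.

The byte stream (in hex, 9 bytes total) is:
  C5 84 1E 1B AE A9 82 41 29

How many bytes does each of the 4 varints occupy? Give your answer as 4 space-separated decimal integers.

Answer: 3 1 4 1

Derivation:
  byte[0]=0xC5 cont=1 payload=0x45=69: acc |= 69<<0 -> acc=69 shift=7
  byte[1]=0x84 cont=1 payload=0x04=4: acc |= 4<<7 -> acc=581 shift=14
  byte[2]=0x1E cont=0 payload=0x1E=30: acc |= 30<<14 -> acc=492101 shift=21 [end]
Varint 1: bytes[0:3] = C5 84 1E -> value 492101 (3 byte(s))
  byte[3]=0x1B cont=0 payload=0x1B=27: acc |= 27<<0 -> acc=27 shift=7 [end]
Varint 2: bytes[3:4] = 1B -> value 27 (1 byte(s))
  byte[4]=0xAE cont=1 payload=0x2E=46: acc |= 46<<0 -> acc=46 shift=7
  byte[5]=0xA9 cont=1 payload=0x29=41: acc |= 41<<7 -> acc=5294 shift=14
  byte[6]=0x82 cont=1 payload=0x02=2: acc |= 2<<14 -> acc=38062 shift=21
  byte[7]=0x41 cont=0 payload=0x41=65: acc |= 65<<21 -> acc=136352942 shift=28 [end]
Varint 3: bytes[4:8] = AE A9 82 41 -> value 136352942 (4 byte(s))
  byte[8]=0x29 cont=0 payload=0x29=41: acc |= 41<<0 -> acc=41 shift=7 [end]
Varint 4: bytes[8:9] = 29 -> value 41 (1 byte(s))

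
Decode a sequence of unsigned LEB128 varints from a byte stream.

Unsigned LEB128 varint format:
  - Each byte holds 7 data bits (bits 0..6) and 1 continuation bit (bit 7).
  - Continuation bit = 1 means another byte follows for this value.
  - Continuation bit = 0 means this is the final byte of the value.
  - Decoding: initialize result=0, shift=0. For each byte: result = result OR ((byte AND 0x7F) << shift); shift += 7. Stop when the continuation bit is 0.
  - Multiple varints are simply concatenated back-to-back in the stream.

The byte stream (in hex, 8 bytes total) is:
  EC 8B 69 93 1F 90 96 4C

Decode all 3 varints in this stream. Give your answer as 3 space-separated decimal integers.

  byte[0]=0xEC cont=1 payload=0x6C=108: acc |= 108<<0 -> acc=108 shift=7
  byte[1]=0x8B cont=1 payload=0x0B=11: acc |= 11<<7 -> acc=1516 shift=14
  byte[2]=0x69 cont=0 payload=0x69=105: acc |= 105<<14 -> acc=1721836 shift=21 [end]
Varint 1: bytes[0:3] = EC 8B 69 -> value 1721836 (3 byte(s))
  byte[3]=0x93 cont=1 payload=0x13=19: acc |= 19<<0 -> acc=19 shift=7
  byte[4]=0x1F cont=0 payload=0x1F=31: acc |= 31<<7 -> acc=3987 shift=14 [end]
Varint 2: bytes[3:5] = 93 1F -> value 3987 (2 byte(s))
  byte[5]=0x90 cont=1 payload=0x10=16: acc |= 16<<0 -> acc=16 shift=7
  byte[6]=0x96 cont=1 payload=0x16=22: acc |= 22<<7 -> acc=2832 shift=14
  byte[7]=0x4C cont=0 payload=0x4C=76: acc |= 76<<14 -> acc=1248016 shift=21 [end]
Varint 3: bytes[5:8] = 90 96 4C -> value 1248016 (3 byte(s))

Answer: 1721836 3987 1248016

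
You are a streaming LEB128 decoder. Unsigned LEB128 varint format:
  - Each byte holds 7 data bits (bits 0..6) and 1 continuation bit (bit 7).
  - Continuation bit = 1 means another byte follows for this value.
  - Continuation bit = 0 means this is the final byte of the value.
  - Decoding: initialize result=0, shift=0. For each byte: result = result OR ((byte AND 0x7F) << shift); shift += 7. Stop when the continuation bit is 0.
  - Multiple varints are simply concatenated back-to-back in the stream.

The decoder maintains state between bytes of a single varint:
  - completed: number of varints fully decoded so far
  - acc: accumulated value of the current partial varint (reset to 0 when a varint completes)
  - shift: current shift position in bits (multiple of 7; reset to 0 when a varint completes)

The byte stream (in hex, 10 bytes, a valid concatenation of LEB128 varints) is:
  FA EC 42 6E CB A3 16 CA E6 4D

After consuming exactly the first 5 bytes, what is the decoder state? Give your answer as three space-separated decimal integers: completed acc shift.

byte[0]=0xFA cont=1 payload=0x7A: acc |= 122<<0 -> completed=0 acc=122 shift=7
byte[1]=0xEC cont=1 payload=0x6C: acc |= 108<<7 -> completed=0 acc=13946 shift=14
byte[2]=0x42 cont=0 payload=0x42: varint #1 complete (value=1095290); reset -> completed=1 acc=0 shift=0
byte[3]=0x6E cont=0 payload=0x6E: varint #2 complete (value=110); reset -> completed=2 acc=0 shift=0
byte[4]=0xCB cont=1 payload=0x4B: acc |= 75<<0 -> completed=2 acc=75 shift=7

Answer: 2 75 7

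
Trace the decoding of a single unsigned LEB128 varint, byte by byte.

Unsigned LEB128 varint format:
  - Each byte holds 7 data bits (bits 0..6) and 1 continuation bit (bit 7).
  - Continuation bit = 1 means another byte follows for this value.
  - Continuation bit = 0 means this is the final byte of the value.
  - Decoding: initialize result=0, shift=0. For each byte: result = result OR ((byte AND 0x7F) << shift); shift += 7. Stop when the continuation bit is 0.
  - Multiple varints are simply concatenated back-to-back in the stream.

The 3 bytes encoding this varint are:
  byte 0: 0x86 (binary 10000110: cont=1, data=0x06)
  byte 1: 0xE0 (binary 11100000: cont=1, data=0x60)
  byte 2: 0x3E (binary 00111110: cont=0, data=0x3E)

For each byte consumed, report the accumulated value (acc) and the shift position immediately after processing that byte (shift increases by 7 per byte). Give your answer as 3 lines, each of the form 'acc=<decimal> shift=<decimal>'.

Answer: acc=6 shift=7
acc=12294 shift=14
acc=1028102 shift=21

Derivation:
byte 0=0x86: payload=0x06=6, contrib = 6<<0 = 6; acc -> 6, shift -> 7
byte 1=0xE0: payload=0x60=96, contrib = 96<<7 = 12288; acc -> 12294, shift -> 14
byte 2=0x3E: payload=0x3E=62, contrib = 62<<14 = 1015808; acc -> 1028102, shift -> 21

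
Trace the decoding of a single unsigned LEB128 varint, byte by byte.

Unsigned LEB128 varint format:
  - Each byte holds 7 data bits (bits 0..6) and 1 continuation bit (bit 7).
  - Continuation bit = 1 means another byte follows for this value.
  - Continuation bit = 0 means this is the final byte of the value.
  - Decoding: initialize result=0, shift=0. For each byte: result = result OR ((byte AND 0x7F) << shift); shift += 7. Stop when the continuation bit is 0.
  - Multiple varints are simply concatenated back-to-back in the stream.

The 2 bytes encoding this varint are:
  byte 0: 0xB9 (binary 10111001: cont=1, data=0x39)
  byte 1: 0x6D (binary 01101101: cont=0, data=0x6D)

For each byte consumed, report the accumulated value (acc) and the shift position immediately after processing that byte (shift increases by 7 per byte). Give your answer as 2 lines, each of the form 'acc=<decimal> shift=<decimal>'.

byte 0=0xB9: payload=0x39=57, contrib = 57<<0 = 57; acc -> 57, shift -> 7
byte 1=0x6D: payload=0x6D=109, contrib = 109<<7 = 13952; acc -> 14009, shift -> 14

Answer: acc=57 shift=7
acc=14009 shift=14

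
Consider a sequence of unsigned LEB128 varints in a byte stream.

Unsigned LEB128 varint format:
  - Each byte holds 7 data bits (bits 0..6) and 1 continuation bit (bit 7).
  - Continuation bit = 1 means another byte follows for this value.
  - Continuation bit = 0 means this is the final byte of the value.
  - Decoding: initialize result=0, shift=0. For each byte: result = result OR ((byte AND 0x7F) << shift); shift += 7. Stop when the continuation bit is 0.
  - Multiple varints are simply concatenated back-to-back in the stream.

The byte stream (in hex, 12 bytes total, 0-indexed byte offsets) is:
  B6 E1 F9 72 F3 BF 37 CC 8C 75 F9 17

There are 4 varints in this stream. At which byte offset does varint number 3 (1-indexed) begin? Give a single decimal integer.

  byte[0]=0xB6 cont=1 payload=0x36=54: acc |= 54<<0 -> acc=54 shift=7
  byte[1]=0xE1 cont=1 payload=0x61=97: acc |= 97<<7 -> acc=12470 shift=14
  byte[2]=0xF9 cont=1 payload=0x79=121: acc |= 121<<14 -> acc=1994934 shift=21
  byte[3]=0x72 cont=0 payload=0x72=114: acc |= 114<<21 -> acc=241070262 shift=28 [end]
Varint 1: bytes[0:4] = B6 E1 F9 72 -> value 241070262 (4 byte(s))
  byte[4]=0xF3 cont=1 payload=0x73=115: acc |= 115<<0 -> acc=115 shift=7
  byte[5]=0xBF cont=1 payload=0x3F=63: acc |= 63<<7 -> acc=8179 shift=14
  byte[6]=0x37 cont=0 payload=0x37=55: acc |= 55<<14 -> acc=909299 shift=21 [end]
Varint 2: bytes[4:7] = F3 BF 37 -> value 909299 (3 byte(s))
  byte[7]=0xCC cont=1 payload=0x4C=76: acc |= 76<<0 -> acc=76 shift=7
  byte[8]=0x8C cont=1 payload=0x0C=12: acc |= 12<<7 -> acc=1612 shift=14
  byte[9]=0x75 cont=0 payload=0x75=117: acc |= 117<<14 -> acc=1918540 shift=21 [end]
Varint 3: bytes[7:10] = CC 8C 75 -> value 1918540 (3 byte(s))
  byte[10]=0xF9 cont=1 payload=0x79=121: acc |= 121<<0 -> acc=121 shift=7
  byte[11]=0x17 cont=0 payload=0x17=23: acc |= 23<<7 -> acc=3065 shift=14 [end]
Varint 4: bytes[10:12] = F9 17 -> value 3065 (2 byte(s))

Answer: 7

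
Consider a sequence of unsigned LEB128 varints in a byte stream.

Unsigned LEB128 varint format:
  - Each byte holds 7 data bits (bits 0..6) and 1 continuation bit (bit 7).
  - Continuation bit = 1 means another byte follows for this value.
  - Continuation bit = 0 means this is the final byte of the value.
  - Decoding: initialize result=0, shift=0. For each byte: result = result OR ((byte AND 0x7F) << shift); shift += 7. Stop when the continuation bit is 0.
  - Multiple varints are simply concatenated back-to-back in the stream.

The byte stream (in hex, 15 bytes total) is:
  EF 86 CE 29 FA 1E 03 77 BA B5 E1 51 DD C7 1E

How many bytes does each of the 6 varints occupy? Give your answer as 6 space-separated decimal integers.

Answer: 4 2 1 1 4 3

Derivation:
  byte[0]=0xEF cont=1 payload=0x6F=111: acc |= 111<<0 -> acc=111 shift=7
  byte[1]=0x86 cont=1 payload=0x06=6: acc |= 6<<7 -> acc=879 shift=14
  byte[2]=0xCE cont=1 payload=0x4E=78: acc |= 78<<14 -> acc=1278831 shift=21
  byte[3]=0x29 cont=0 payload=0x29=41: acc |= 41<<21 -> acc=87262063 shift=28 [end]
Varint 1: bytes[0:4] = EF 86 CE 29 -> value 87262063 (4 byte(s))
  byte[4]=0xFA cont=1 payload=0x7A=122: acc |= 122<<0 -> acc=122 shift=7
  byte[5]=0x1E cont=0 payload=0x1E=30: acc |= 30<<7 -> acc=3962 shift=14 [end]
Varint 2: bytes[4:6] = FA 1E -> value 3962 (2 byte(s))
  byte[6]=0x03 cont=0 payload=0x03=3: acc |= 3<<0 -> acc=3 shift=7 [end]
Varint 3: bytes[6:7] = 03 -> value 3 (1 byte(s))
  byte[7]=0x77 cont=0 payload=0x77=119: acc |= 119<<0 -> acc=119 shift=7 [end]
Varint 4: bytes[7:8] = 77 -> value 119 (1 byte(s))
  byte[8]=0xBA cont=1 payload=0x3A=58: acc |= 58<<0 -> acc=58 shift=7
  byte[9]=0xB5 cont=1 payload=0x35=53: acc |= 53<<7 -> acc=6842 shift=14
  byte[10]=0xE1 cont=1 payload=0x61=97: acc |= 97<<14 -> acc=1596090 shift=21
  byte[11]=0x51 cont=0 payload=0x51=81: acc |= 81<<21 -> acc=171465402 shift=28 [end]
Varint 5: bytes[8:12] = BA B5 E1 51 -> value 171465402 (4 byte(s))
  byte[12]=0xDD cont=1 payload=0x5D=93: acc |= 93<<0 -> acc=93 shift=7
  byte[13]=0xC7 cont=1 payload=0x47=71: acc |= 71<<7 -> acc=9181 shift=14
  byte[14]=0x1E cont=0 payload=0x1E=30: acc |= 30<<14 -> acc=500701 shift=21 [end]
Varint 6: bytes[12:15] = DD C7 1E -> value 500701 (3 byte(s))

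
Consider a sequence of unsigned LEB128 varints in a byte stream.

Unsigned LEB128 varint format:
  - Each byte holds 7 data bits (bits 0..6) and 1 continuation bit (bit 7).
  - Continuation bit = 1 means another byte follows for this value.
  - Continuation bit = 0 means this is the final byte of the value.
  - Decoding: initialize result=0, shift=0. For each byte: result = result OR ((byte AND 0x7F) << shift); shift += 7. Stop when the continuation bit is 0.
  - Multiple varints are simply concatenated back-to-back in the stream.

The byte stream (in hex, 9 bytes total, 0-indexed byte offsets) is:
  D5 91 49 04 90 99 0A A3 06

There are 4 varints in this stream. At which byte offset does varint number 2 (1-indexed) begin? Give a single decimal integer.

  byte[0]=0xD5 cont=1 payload=0x55=85: acc |= 85<<0 -> acc=85 shift=7
  byte[1]=0x91 cont=1 payload=0x11=17: acc |= 17<<7 -> acc=2261 shift=14
  byte[2]=0x49 cont=0 payload=0x49=73: acc |= 73<<14 -> acc=1198293 shift=21 [end]
Varint 1: bytes[0:3] = D5 91 49 -> value 1198293 (3 byte(s))
  byte[3]=0x04 cont=0 payload=0x04=4: acc |= 4<<0 -> acc=4 shift=7 [end]
Varint 2: bytes[3:4] = 04 -> value 4 (1 byte(s))
  byte[4]=0x90 cont=1 payload=0x10=16: acc |= 16<<0 -> acc=16 shift=7
  byte[5]=0x99 cont=1 payload=0x19=25: acc |= 25<<7 -> acc=3216 shift=14
  byte[6]=0x0A cont=0 payload=0x0A=10: acc |= 10<<14 -> acc=167056 shift=21 [end]
Varint 3: bytes[4:7] = 90 99 0A -> value 167056 (3 byte(s))
  byte[7]=0xA3 cont=1 payload=0x23=35: acc |= 35<<0 -> acc=35 shift=7
  byte[8]=0x06 cont=0 payload=0x06=6: acc |= 6<<7 -> acc=803 shift=14 [end]
Varint 4: bytes[7:9] = A3 06 -> value 803 (2 byte(s))

Answer: 3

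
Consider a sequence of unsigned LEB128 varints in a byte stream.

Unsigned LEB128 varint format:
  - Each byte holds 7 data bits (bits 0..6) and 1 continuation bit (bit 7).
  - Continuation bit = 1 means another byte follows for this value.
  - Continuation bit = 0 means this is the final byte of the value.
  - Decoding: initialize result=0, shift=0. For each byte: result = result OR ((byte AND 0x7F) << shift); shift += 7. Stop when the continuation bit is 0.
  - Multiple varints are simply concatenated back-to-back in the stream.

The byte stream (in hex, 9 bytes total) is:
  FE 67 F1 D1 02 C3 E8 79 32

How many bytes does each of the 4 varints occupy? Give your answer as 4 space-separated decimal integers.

Answer: 2 3 3 1

Derivation:
  byte[0]=0xFE cont=1 payload=0x7E=126: acc |= 126<<0 -> acc=126 shift=7
  byte[1]=0x67 cont=0 payload=0x67=103: acc |= 103<<7 -> acc=13310 shift=14 [end]
Varint 1: bytes[0:2] = FE 67 -> value 13310 (2 byte(s))
  byte[2]=0xF1 cont=1 payload=0x71=113: acc |= 113<<0 -> acc=113 shift=7
  byte[3]=0xD1 cont=1 payload=0x51=81: acc |= 81<<7 -> acc=10481 shift=14
  byte[4]=0x02 cont=0 payload=0x02=2: acc |= 2<<14 -> acc=43249 shift=21 [end]
Varint 2: bytes[2:5] = F1 D1 02 -> value 43249 (3 byte(s))
  byte[5]=0xC3 cont=1 payload=0x43=67: acc |= 67<<0 -> acc=67 shift=7
  byte[6]=0xE8 cont=1 payload=0x68=104: acc |= 104<<7 -> acc=13379 shift=14
  byte[7]=0x79 cont=0 payload=0x79=121: acc |= 121<<14 -> acc=1995843 shift=21 [end]
Varint 3: bytes[5:8] = C3 E8 79 -> value 1995843 (3 byte(s))
  byte[8]=0x32 cont=0 payload=0x32=50: acc |= 50<<0 -> acc=50 shift=7 [end]
Varint 4: bytes[8:9] = 32 -> value 50 (1 byte(s))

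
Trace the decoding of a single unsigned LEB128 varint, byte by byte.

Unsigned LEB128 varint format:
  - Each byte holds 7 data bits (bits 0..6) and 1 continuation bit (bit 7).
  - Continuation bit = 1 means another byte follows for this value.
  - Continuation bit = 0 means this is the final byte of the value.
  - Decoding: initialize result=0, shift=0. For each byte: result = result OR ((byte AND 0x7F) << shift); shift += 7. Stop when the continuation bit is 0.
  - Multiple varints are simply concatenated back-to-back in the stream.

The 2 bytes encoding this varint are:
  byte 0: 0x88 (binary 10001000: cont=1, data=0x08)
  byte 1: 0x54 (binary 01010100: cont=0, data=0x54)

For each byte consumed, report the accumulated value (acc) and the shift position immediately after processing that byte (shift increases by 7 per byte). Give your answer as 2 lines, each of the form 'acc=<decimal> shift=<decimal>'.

Answer: acc=8 shift=7
acc=10760 shift=14

Derivation:
byte 0=0x88: payload=0x08=8, contrib = 8<<0 = 8; acc -> 8, shift -> 7
byte 1=0x54: payload=0x54=84, contrib = 84<<7 = 10752; acc -> 10760, shift -> 14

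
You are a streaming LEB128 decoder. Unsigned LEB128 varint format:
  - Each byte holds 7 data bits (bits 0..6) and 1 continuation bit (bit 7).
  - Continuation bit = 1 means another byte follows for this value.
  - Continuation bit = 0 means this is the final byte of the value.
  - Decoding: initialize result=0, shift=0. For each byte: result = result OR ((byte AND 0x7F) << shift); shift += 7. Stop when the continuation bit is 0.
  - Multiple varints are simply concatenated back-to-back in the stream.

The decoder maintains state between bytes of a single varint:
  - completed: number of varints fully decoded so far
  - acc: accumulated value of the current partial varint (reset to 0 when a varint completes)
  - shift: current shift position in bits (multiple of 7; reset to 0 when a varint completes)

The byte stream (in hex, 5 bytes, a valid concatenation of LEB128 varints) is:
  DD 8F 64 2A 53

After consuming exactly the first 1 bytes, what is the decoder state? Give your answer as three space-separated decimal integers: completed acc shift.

byte[0]=0xDD cont=1 payload=0x5D: acc |= 93<<0 -> completed=0 acc=93 shift=7

Answer: 0 93 7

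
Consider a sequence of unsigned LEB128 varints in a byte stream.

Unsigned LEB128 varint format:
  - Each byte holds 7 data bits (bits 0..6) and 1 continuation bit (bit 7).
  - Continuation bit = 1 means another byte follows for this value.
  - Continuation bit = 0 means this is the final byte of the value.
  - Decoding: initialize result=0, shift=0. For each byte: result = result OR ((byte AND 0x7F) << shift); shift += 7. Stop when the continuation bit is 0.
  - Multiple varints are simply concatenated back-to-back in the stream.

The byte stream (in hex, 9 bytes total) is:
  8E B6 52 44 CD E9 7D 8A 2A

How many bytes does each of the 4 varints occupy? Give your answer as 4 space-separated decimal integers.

Answer: 3 1 3 2

Derivation:
  byte[0]=0x8E cont=1 payload=0x0E=14: acc |= 14<<0 -> acc=14 shift=7
  byte[1]=0xB6 cont=1 payload=0x36=54: acc |= 54<<7 -> acc=6926 shift=14
  byte[2]=0x52 cont=0 payload=0x52=82: acc |= 82<<14 -> acc=1350414 shift=21 [end]
Varint 1: bytes[0:3] = 8E B6 52 -> value 1350414 (3 byte(s))
  byte[3]=0x44 cont=0 payload=0x44=68: acc |= 68<<0 -> acc=68 shift=7 [end]
Varint 2: bytes[3:4] = 44 -> value 68 (1 byte(s))
  byte[4]=0xCD cont=1 payload=0x4D=77: acc |= 77<<0 -> acc=77 shift=7
  byte[5]=0xE9 cont=1 payload=0x69=105: acc |= 105<<7 -> acc=13517 shift=14
  byte[6]=0x7D cont=0 payload=0x7D=125: acc |= 125<<14 -> acc=2061517 shift=21 [end]
Varint 3: bytes[4:7] = CD E9 7D -> value 2061517 (3 byte(s))
  byte[7]=0x8A cont=1 payload=0x0A=10: acc |= 10<<0 -> acc=10 shift=7
  byte[8]=0x2A cont=0 payload=0x2A=42: acc |= 42<<7 -> acc=5386 shift=14 [end]
Varint 4: bytes[7:9] = 8A 2A -> value 5386 (2 byte(s))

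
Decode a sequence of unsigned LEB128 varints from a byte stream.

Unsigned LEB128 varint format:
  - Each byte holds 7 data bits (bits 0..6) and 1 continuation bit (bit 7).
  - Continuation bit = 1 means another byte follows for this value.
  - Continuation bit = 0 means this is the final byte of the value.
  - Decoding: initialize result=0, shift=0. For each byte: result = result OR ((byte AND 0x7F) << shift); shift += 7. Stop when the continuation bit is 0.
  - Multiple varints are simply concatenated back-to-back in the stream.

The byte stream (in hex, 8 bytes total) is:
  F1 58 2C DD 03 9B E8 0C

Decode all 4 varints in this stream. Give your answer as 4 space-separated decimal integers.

  byte[0]=0xF1 cont=1 payload=0x71=113: acc |= 113<<0 -> acc=113 shift=7
  byte[1]=0x58 cont=0 payload=0x58=88: acc |= 88<<7 -> acc=11377 shift=14 [end]
Varint 1: bytes[0:2] = F1 58 -> value 11377 (2 byte(s))
  byte[2]=0x2C cont=0 payload=0x2C=44: acc |= 44<<0 -> acc=44 shift=7 [end]
Varint 2: bytes[2:3] = 2C -> value 44 (1 byte(s))
  byte[3]=0xDD cont=1 payload=0x5D=93: acc |= 93<<0 -> acc=93 shift=7
  byte[4]=0x03 cont=0 payload=0x03=3: acc |= 3<<7 -> acc=477 shift=14 [end]
Varint 3: bytes[3:5] = DD 03 -> value 477 (2 byte(s))
  byte[5]=0x9B cont=1 payload=0x1B=27: acc |= 27<<0 -> acc=27 shift=7
  byte[6]=0xE8 cont=1 payload=0x68=104: acc |= 104<<7 -> acc=13339 shift=14
  byte[7]=0x0C cont=0 payload=0x0C=12: acc |= 12<<14 -> acc=209947 shift=21 [end]
Varint 4: bytes[5:8] = 9B E8 0C -> value 209947 (3 byte(s))

Answer: 11377 44 477 209947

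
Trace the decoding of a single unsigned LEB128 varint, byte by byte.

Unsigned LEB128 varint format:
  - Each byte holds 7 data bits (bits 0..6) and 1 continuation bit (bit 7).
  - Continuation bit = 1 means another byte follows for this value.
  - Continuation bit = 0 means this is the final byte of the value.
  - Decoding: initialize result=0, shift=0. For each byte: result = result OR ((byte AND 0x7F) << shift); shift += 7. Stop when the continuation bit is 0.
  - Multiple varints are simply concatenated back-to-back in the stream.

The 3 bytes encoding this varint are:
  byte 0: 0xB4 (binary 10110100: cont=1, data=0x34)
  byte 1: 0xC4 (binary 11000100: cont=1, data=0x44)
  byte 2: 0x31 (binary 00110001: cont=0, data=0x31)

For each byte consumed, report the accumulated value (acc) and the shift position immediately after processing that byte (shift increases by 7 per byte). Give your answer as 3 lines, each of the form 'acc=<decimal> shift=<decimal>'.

byte 0=0xB4: payload=0x34=52, contrib = 52<<0 = 52; acc -> 52, shift -> 7
byte 1=0xC4: payload=0x44=68, contrib = 68<<7 = 8704; acc -> 8756, shift -> 14
byte 2=0x31: payload=0x31=49, contrib = 49<<14 = 802816; acc -> 811572, shift -> 21

Answer: acc=52 shift=7
acc=8756 shift=14
acc=811572 shift=21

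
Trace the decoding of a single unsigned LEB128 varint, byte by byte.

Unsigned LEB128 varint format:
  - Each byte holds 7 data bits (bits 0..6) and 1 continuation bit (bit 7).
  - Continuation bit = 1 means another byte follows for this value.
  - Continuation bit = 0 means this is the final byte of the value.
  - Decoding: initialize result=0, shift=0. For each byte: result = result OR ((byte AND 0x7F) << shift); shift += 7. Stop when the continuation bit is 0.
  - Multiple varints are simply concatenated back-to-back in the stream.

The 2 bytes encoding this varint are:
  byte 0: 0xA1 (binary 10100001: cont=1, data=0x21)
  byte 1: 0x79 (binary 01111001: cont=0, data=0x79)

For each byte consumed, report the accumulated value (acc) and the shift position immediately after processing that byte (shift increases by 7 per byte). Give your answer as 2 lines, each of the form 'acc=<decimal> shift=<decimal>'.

byte 0=0xA1: payload=0x21=33, contrib = 33<<0 = 33; acc -> 33, shift -> 7
byte 1=0x79: payload=0x79=121, contrib = 121<<7 = 15488; acc -> 15521, shift -> 14

Answer: acc=33 shift=7
acc=15521 shift=14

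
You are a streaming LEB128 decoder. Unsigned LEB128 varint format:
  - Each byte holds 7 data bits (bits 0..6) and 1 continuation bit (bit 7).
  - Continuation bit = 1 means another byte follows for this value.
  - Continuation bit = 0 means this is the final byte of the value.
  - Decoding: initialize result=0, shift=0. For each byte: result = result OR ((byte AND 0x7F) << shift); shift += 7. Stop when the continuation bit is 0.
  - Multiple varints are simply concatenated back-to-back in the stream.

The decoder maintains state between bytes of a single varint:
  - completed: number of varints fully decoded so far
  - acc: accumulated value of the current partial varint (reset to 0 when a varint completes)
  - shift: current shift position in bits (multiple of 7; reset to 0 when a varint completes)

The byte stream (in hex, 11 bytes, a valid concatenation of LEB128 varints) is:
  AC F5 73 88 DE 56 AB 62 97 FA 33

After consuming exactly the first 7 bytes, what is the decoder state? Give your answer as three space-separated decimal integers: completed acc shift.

Answer: 2 43 7

Derivation:
byte[0]=0xAC cont=1 payload=0x2C: acc |= 44<<0 -> completed=0 acc=44 shift=7
byte[1]=0xF5 cont=1 payload=0x75: acc |= 117<<7 -> completed=0 acc=15020 shift=14
byte[2]=0x73 cont=0 payload=0x73: varint #1 complete (value=1899180); reset -> completed=1 acc=0 shift=0
byte[3]=0x88 cont=1 payload=0x08: acc |= 8<<0 -> completed=1 acc=8 shift=7
byte[4]=0xDE cont=1 payload=0x5E: acc |= 94<<7 -> completed=1 acc=12040 shift=14
byte[5]=0x56 cont=0 payload=0x56: varint #2 complete (value=1421064); reset -> completed=2 acc=0 shift=0
byte[6]=0xAB cont=1 payload=0x2B: acc |= 43<<0 -> completed=2 acc=43 shift=7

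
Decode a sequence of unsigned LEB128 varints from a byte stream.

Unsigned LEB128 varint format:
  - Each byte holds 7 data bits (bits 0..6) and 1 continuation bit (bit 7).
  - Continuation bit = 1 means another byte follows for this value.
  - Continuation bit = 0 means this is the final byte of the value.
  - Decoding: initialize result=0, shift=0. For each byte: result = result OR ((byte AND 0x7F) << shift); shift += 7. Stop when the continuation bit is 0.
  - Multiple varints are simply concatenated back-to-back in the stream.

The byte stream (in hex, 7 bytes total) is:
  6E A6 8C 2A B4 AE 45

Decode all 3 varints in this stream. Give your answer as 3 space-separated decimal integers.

Answer: 110 689702 1136436

Derivation:
  byte[0]=0x6E cont=0 payload=0x6E=110: acc |= 110<<0 -> acc=110 shift=7 [end]
Varint 1: bytes[0:1] = 6E -> value 110 (1 byte(s))
  byte[1]=0xA6 cont=1 payload=0x26=38: acc |= 38<<0 -> acc=38 shift=7
  byte[2]=0x8C cont=1 payload=0x0C=12: acc |= 12<<7 -> acc=1574 shift=14
  byte[3]=0x2A cont=0 payload=0x2A=42: acc |= 42<<14 -> acc=689702 shift=21 [end]
Varint 2: bytes[1:4] = A6 8C 2A -> value 689702 (3 byte(s))
  byte[4]=0xB4 cont=1 payload=0x34=52: acc |= 52<<0 -> acc=52 shift=7
  byte[5]=0xAE cont=1 payload=0x2E=46: acc |= 46<<7 -> acc=5940 shift=14
  byte[6]=0x45 cont=0 payload=0x45=69: acc |= 69<<14 -> acc=1136436 shift=21 [end]
Varint 3: bytes[4:7] = B4 AE 45 -> value 1136436 (3 byte(s))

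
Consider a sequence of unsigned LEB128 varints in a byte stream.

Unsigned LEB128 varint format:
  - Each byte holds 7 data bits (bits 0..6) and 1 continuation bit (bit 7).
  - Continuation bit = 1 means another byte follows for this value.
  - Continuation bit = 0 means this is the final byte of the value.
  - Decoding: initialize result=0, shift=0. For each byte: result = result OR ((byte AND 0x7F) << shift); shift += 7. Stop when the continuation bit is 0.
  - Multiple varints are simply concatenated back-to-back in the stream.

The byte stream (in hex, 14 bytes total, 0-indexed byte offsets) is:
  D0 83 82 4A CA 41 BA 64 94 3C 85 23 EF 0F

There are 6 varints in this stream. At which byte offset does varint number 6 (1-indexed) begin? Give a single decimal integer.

  byte[0]=0xD0 cont=1 payload=0x50=80: acc |= 80<<0 -> acc=80 shift=7
  byte[1]=0x83 cont=1 payload=0x03=3: acc |= 3<<7 -> acc=464 shift=14
  byte[2]=0x82 cont=1 payload=0x02=2: acc |= 2<<14 -> acc=33232 shift=21
  byte[3]=0x4A cont=0 payload=0x4A=74: acc |= 74<<21 -> acc=155222480 shift=28 [end]
Varint 1: bytes[0:4] = D0 83 82 4A -> value 155222480 (4 byte(s))
  byte[4]=0xCA cont=1 payload=0x4A=74: acc |= 74<<0 -> acc=74 shift=7
  byte[5]=0x41 cont=0 payload=0x41=65: acc |= 65<<7 -> acc=8394 shift=14 [end]
Varint 2: bytes[4:6] = CA 41 -> value 8394 (2 byte(s))
  byte[6]=0xBA cont=1 payload=0x3A=58: acc |= 58<<0 -> acc=58 shift=7
  byte[7]=0x64 cont=0 payload=0x64=100: acc |= 100<<7 -> acc=12858 shift=14 [end]
Varint 3: bytes[6:8] = BA 64 -> value 12858 (2 byte(s))
  byte[8]=0x94 cont=1 payload=0x14=20: acc |= 20<<0 -> acc=20 shift=7
  byte[9]=0x3C cont=0 payload=0x3C=60: acc |= 60<<7 -> acc=7700 shift=14 [end]
Varint 4: bytes[8:10] = 94 3C -> value 7700 (2 byte(s))
  byte[10]=0x85 cont=1 payload=0x05=5: acc |= 5<<0 -> acc=5 shift=7
  byte[11]=0x23 cont=0 payload=0x23=35: acc |= 35<<7 -> acc=4485 shift=14 [end]
Varint 5: bytes[10:12] = 85 23 -> value 4485 (2 byte(s))
  byte[12]=0xEF cont=1 payload=0x6F=111: acc |= 111<<0 -> acc=111 shift=7
  byte[13]=0x0F cont=0 payload=0x0F=15: acc |= 15<<7 -> acc=2031 shift=14 [end]
Varint 6: bytes[12:14] = EF 0F -> value 2031 (2 byte(s))

Answer: 12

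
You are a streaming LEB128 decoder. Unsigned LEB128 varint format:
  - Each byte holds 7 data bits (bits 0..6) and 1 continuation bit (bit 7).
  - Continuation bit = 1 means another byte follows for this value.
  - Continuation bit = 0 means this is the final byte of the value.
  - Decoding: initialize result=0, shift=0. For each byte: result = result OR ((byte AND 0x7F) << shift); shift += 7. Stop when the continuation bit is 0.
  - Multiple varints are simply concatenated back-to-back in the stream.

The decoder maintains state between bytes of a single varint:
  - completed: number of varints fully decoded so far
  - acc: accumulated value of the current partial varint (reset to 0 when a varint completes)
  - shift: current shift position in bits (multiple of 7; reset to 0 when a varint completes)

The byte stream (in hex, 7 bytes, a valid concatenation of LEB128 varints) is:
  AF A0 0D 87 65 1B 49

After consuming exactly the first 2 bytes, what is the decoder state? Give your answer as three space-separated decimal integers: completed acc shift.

Answer: 0 4143 14

Derivation:
byte[0]=0xAF cont=1 payload=0x2F: acc |= 47<<0 -> completed=0 acc=47 shift=7
byte[1]=0xA0 cont=1 payload=0x20: acc |= 32<<7 -> completed=0 acc=4143 shift=14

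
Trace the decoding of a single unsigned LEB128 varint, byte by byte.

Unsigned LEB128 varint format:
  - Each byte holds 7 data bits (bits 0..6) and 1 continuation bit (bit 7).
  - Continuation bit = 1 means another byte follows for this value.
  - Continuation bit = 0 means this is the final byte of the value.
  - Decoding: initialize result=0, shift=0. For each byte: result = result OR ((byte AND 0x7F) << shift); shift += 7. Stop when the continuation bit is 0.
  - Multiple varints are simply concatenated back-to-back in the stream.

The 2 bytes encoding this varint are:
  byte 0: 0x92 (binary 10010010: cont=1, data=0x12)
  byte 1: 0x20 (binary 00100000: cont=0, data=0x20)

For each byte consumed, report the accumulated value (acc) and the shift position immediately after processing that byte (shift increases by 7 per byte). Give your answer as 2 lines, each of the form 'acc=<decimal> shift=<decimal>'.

byte 0=0x92: payload=0x12=18, contrib = 18<<0 = 18; acc -> 18, shift -> 7
byte 1=0x20: payload=0x20=32, contrib = 32<<7 = 4096; acc -> 4114, shift -> 14

Answer: acc=18 shift=7
acc=4114 shift=14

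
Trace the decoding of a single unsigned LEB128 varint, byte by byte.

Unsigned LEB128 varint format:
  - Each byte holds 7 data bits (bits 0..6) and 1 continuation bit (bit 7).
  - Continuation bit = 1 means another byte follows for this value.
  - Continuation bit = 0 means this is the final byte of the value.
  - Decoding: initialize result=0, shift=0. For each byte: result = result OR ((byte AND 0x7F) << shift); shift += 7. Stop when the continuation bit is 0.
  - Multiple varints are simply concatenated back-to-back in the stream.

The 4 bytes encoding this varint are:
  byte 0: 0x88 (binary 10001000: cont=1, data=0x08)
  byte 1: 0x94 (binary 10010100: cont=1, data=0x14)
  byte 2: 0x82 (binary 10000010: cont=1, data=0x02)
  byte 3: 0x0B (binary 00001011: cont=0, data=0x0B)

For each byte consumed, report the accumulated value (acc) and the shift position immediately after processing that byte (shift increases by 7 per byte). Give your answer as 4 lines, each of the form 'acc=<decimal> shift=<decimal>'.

Answer: acc=8 shift=7
acc=2568 shift=14
acc=35336 shift=21
acc=23104008 shift=28

Derivation:
byte 0=0x88: payload=0x08=8, contrib = 8<<0 = 8; acc -> 8, shift -> 7
byte 1=0x94: payload=0x14=20, contrib = 20<<7 = 2560; acc -> 2568, shift -> 14
byte 2=0x82: payload=0x02=2, contrib = 2<<14 = 32768; acc -> 35336, shift -> 21
byte 3=0x0B: payload=0x0B=11, contrib = 11<<21 = 23068672; acc -> 23104008, shift -> 28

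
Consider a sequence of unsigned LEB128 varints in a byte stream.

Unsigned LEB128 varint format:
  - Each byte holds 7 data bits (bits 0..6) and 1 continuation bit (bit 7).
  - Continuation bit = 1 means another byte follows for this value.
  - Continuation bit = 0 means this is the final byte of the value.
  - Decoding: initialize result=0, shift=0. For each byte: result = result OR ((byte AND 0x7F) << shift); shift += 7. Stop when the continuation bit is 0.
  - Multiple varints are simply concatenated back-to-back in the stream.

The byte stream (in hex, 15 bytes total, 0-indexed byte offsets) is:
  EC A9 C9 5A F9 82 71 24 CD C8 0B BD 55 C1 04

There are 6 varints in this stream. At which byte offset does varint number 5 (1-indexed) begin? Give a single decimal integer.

Answer: 11

Derivation:
  byte[0]=0xEC cont=1 payload=0x6C=108: acc |= 108<<0 -> acc=108 shift=7
  byte[1]=0xA9 cont=1 payload=0x29=41: acc |= 41<<7 -> acc=5356 shift=14
  byte[2]=0xC9 cont=1 payload=0x49=73: acc |= 73<<14 -> acc=1201388 shift=21
  byte[3]=0x5A cont=0 payload=0x5A=90: acc |= 90<<21 -> acc=189945068 shift=28 [end]
Varint 1: bytes[0:4] = EC A9 C9 5A -> value 189945068 (4 byte(s))
  byte[4]=0xF9 cont=1 payload=0x79=121: acc |= 121<<0 -> acc=121 shift=7
  byte[5]=0x82 cont=1 payload=0x02=2: acc |= 2<<7 -> acc=377 shift=14
  byte[6]=0x71 cont=0 payload=0x71=113: acc |= 113<<14 -> acc=1851769 shift=21 [end]
Varint 2: bytes[4:7] = F9 82 71 -> value 1851769 (3 byte(s))
  byte[7]=0x24 cont=0 payload=0x24=36: acc |= 36<<0 -> acc=36 shift=7 [end]
Varint 3: bytes[7:8] = 24 -> value 36 (1 byte(s))
  byte[8]=0xCD cont=1 payload=0x4D=77: acc |= 77<<0 -> acc=77 shift=7
  byte[9]=0xC8 cont=1 payload=0x48=72: acc |= 72<<7 -> acc=9293 shift=14
  byte[10]=0x0B cont=0 payload=0x0B=11: acc |= 11<<14 -> acc=189517 shift=21 [end]
Varint 4: bytes[8:11] = CD C8 0B -> value 189517 (3 byte(s))
  byte[11]=0xBD cont=1 payload=0x3D=61: acc |= 61<<0 -> acc=61 shift=7
  byte[12]=0x55 cont=0 payload=0x55=85: acc |= 85<<7 -> acc=10941 shift=14 [end]
Varint 5: bytes[11:13] = BD 55 -> value 10941 (2 byte(s))
  byte[13]=0xC1 cont=1 payload=0x41=65: acc |= 65<<0 -> acc=65 shift=7
  byte[14]=0x04 cont=0 payload=0x04=4: acc |= 4<<7 -> acc=577 shift=14 [end]
Varint 6: bytes[13:15] = C1 04 -> value 577 (2 byte(s))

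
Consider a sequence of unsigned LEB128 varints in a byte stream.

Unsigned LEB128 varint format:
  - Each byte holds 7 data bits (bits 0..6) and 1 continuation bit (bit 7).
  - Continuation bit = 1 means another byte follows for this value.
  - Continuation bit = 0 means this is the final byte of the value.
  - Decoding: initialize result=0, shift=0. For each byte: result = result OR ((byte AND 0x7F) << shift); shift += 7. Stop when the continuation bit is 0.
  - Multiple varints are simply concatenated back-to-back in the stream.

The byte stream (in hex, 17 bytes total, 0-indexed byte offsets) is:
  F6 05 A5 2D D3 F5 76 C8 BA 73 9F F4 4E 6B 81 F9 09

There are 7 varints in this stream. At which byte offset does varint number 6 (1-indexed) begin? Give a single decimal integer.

Answer: 13

Derivation:
  byte[0]=0xF6 cont=1 payload=0x76=118: acc |= 118<<0 -> acc=118 shift=7
  byte[1]=0x05 cont=0 payload=0x05=5: acc |= 5<<7 -> acc=758 shift=14 [end]
Varint 1: bytes[0:2] = F6 05 -> value 758 (2 byte(s))
  byte[2]=0xA5 cont=1 payload=0x25=37: acc |= 37<<0 -> acc=37 shift=7
  byte[3]=0x2D cont=0 payload=0x2D=45: acc |= 45<<7 -> acc=5797 shift=14 [end]
Varint 2: bytes[2:4] = A5 2D -> value 5797 (2 byte(s))
  byte[4]=0xD3 cont=1 payload=0x53=83: acc |= 83<<0 -> acc=83 shift=7
  byte[5]=0xF5 cont=1 payload=0x75=117: acc |= 117<<7 -> acc=15059 shift=14
  byte[6]=0x76 cont=0 payload=0x76=118: acc |= 118<<14 -> acc=1948371 shift=21 [end]
Varint 3: bytes[4:7] = D3 F5 76 -> value 1948371 (3 byte(s))
  byte[7]=0xC8 cont=1 payload=0x48=72: acc |= 72<<0 -> acc=72 shift=7
  byte[8]=0xBA cont=1 payload=0x3A=58: acc |= 58<<7 -> acc=7496 shift=14
  byte[9]=0x73 cont=0 payload=0x73=115: acc |= 115<<14 -> acc=1891656 shift=21 [end]
Varint 4: bytes[7:10] = C8 BA 73 -> value 1891656 (3 byte(s))
  byte[10]=0x9F cont=1 payload=0x1F=31: acc |= 31<<0 -> acc=31 shift=7
  byte[11]=0xF4 cont=1 payload=0x74=116: acc |= 116<<7 -> acc=14879 shift=14
  byte[12]=0x4E cont=0 payload=0x4E=78: acc |= 78<<14 -> acc=1292831 shift=21 [end]
Varint 5: bytes[10:13] = 9F F4 4E -> value 1292831 (3 byte(s))
  byte[13]=0x6B cont=0 payload=0x6B=107: acc |= 107<<0 -> acc=107 shift=7 [end]
Varint 6: bytes[13:14] = 6B -> value 107 (1 byte(s))
  byte[14]=0x81 cont=1 payload=0x01=1: acc |= 1<<0 -> acc=1 shift=7
  byte[15]=0xF9 cont=1 payload=0x79=121: acc |= 121<<7 -> acc=15489 shift=14
  byte[16]=0x09 cont=0 payload=0x09=9: acc |= 9<<14 -> acc=162945 shift=21 [end]
Varint 7: bytes[14:17] = 81 F9 09 -> value 162945 (3 byte(s))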